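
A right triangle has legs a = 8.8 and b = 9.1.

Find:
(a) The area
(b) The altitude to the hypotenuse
(a) Area = ½ab = ½·8.8·9.1 = 40.04
(b) Hypotenuse c = √(8.8² + 9.1²) = √160.25 = 12.659
    Area = ½·c·h_c  →  h_c = 2·Area/c = 2·40.04/12.659 = 6.326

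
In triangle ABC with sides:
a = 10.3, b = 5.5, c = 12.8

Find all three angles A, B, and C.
By the law of cosines:
cos(A) = (b² + c² - a²)/(2bc) = 0.625000  →  A = 51.32°
cos(B) = (a² + c² - b²)/(2ac) = 0.908981  →  B = 24.64°
cos(C) = (a² + b² - c²)/(2ab) = -0.242718  →  C = 104°
Check: A + B + C = 180.0° ✓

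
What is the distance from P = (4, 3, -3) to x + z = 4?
d = |1(4) + 0(3) + 1(-3) - (4)| / √(1² + 0² + 1²) = 3/√2 = 2.121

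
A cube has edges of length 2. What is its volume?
Volume = s³
Volume = 2³
Volume = 8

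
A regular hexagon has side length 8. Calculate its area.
For a regular 6-gon with side length s = 8:
Apothem a = s / (2*tan(pi/6)) = 8 / (2*tan(pi/6)) ≈ 6.9282
Perimeter P = 6 * 8 = 48
Area = (1/2) * P * a = (1/2) * 48 * 6.9282 = 166.28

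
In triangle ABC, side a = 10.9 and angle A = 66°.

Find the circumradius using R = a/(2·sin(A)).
R = a/(2·sin(A)) = 10.9/(2·sin(66°))
R = 10.9/(2·0.913545) = 10.9/1.827091 = 5.966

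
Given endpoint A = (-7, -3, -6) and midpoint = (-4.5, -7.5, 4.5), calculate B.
B = (2×(-4.5) - (-7), 2×(-7.5) - (-3), 2×4.5 - (-6)) = (-2, -12, 15)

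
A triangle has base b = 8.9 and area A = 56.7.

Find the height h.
A = ½bh  →  h = 2A/b
h = 2·56.7/8.9 = 12.74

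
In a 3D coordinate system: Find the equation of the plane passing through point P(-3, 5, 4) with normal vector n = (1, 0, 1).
d = n·P = (1)(-3) + (0)(5) + (1)(4) = 1
Plane: x + z = 1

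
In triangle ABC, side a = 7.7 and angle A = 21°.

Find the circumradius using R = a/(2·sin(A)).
R = a/(2·sin(A)) = 7.7/(2·sin(21°))
R = 7.7/(2·0.358368) = 7.7/0.716736 = 10.74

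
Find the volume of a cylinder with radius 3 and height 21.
Volume = pi * r² * h
Volume = pi * 3² * 21
Volume = pi * 9 * 21
Volume = pi * 189
Volume = 593.76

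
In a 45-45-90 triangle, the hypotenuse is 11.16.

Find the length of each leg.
In a 45-45-90 triangle, hypotenuse = leg·√2  →  leg = hypotenuse/√2
leg = 11.16/√2 = 7.891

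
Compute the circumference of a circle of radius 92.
Circumference = 2 * pi * r
Circumference = 2 * pi * 92
Circumference = 578.05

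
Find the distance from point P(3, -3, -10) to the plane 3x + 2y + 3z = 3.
d = |3(3) + 2(-3) + 3(-10) - (3)| / √(3² + 2² + 3²) = 30/√22 = 6.396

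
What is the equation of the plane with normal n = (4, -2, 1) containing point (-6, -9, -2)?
d = n·P = (4)(-6) + (-2)(-9) + (1)(-2) = -8
Plane: 4x - 2y + z = -8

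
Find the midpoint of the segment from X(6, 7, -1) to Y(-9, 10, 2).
Midpoint = ((6-9)/2, (7+10)/2, (-1+2)/2) = (-1.5, 8.5, 0.5)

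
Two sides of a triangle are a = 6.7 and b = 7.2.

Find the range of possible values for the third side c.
By the triangle inequality: |a - b| < c < a + b
|6.7 - 7.2| < c < 6.7 + 7.2
0.5 < c < 13.9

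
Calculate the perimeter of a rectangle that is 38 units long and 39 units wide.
Perimeter = 2 * (length + width)
Perimeter = 2 * (38 + 39)
Perimeter = 2 * 77
Perimeter = 154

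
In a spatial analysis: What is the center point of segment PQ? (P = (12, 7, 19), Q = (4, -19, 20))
Midpoint = ((12+4)/2, (7-19)/2, (19+20)/2) = (8, -6, 19.5)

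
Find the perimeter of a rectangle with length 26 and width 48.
Perimeter = 2 * (length + width)
Perimeter = 2 * (26 + 48)
Perimeter = 2 * 74
Perimeter = 148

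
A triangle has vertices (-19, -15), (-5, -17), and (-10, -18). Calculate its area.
Using the coordinate formula: Area = (1/2)|x₁(y₂-y₃) + x₂(y₃-y₁) + x₃(y₁-y₂)|
Area = (1/2)|(-19)((-17)-(-18)) + (-5)((-18)-(-15)) + (-10)((-15)-(-17))|
Area = (1/2)|(-19)*1 + (-5)*(-3) + (-10)*2|
Area = (1/2)|(-19) + 15 + (-20)|
Area = (1/2)*24 = 12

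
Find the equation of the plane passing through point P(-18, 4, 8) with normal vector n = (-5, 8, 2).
d = n·P = (-5)(-18) + (8)(4) + (2)(8) = 138
Plane: -5x + 8y + 2z = 138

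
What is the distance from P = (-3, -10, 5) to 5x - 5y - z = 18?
d = |5(-3) + (-5)(-10) + (-1)(5) - (18)| / √(5² + (-5)² + (-1)²) = 12/√51 = 1.68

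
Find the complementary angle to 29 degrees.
Complementary angles sum to 90 degrees.
Other angle = 90 - 29
Other angle = 61 degrees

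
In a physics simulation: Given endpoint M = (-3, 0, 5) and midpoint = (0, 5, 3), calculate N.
N = (2×0 - (-3), 2×5 - 0, 2×3 - 5) = (3, 10, 1)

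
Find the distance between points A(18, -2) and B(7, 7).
Using the distance formula: d = sqrt((x₂-x₁)² + (y₂-y₁)²)
dx = 7 - 18 = -11
dy = 7 - (-2) = 9
d = sqrt((-11)² + 9²) = sqrt(121 + 81) = sqrt(202) = 14.21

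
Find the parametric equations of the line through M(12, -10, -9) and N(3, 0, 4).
Direction vector d = N - M = (-9, 10, 13)
x = 12 - 9t, y = -10 + 10t, z = -9 + 13t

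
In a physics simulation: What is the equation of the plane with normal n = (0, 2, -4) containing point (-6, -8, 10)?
d = n·P = (0)(-6) + (2)(-8) + (-4)(10) = -56
Plane: 2y - 4z = -56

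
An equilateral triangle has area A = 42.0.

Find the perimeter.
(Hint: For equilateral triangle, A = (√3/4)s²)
A = (√3/4)s²  →  s² = 4A/√3 = 4·42.0/√3 = 96.9948
s = 9.8486
Perimeter = 3s = 29.55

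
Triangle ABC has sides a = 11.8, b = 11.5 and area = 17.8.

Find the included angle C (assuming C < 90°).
Area = ½ab·sin(C)  →  sin(C) = 2·Area/(ab)
sin(C) = 2·17.8/(11.8·11.5) = 0.262343
C = arcsin(0.262343) = 15.21°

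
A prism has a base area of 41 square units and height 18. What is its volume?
Volume = base area * height
Volume = 41 * 18
Volume = 738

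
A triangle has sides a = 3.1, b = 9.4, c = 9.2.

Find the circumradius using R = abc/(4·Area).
s = (a+b+c)/2 = 10.85
Area = √(s(s-a)(s-b)(s-c)) = √(10.85·7.75·1.45·1.65) = 14.1838
R = abc/(4·Area) = (3.1·9.4·9.2)/(4·14.1838) = 268.088/56.7352 = 4.725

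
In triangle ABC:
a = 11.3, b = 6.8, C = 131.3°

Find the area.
Using A = ½ab·sin(C):
A = ½·11.3·6.8·sin(131.3°) = ½·76.84·0.751264 = 28.86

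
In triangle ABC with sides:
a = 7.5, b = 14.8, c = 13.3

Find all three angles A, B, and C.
By the law of cosines:
cos(A) = (b² + c² - a²)/(2bc) = 0.862833  →  A = 30.36°
cos(B) = (a² + c² - b²)/(2ac) = 0.070677  →  B = 85.95°
cos(C) = (a² + b² - c²)/(2ab) = 0.443243  →  C = 63.69°
Check: A + B + C = 180.0° ✓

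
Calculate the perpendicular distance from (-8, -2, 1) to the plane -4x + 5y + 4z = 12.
d = |(-4)(-8) + 5(-2) + 4(1) - (12)| / √((-4)² + 5² + 4²) = 14/√57 = 1.854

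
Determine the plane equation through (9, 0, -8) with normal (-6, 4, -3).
d = n·P = (-6)(9) + (4)(0) + (-3)(-8) = -30
Plane: -6x + 4y - 3z = -30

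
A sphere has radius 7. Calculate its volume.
Volume = (4/3) * pi * r³
Volume = (4/3) * pi * 7³
Volume = (4/3) * pi * 343
Volume = 1436.76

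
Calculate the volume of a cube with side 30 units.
Volume = s³
Volume = 30³
Volume = 27000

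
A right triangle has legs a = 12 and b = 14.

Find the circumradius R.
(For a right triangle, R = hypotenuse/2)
Hypotenuse c = √(12² + 14²) = √340 = 18.4391
R = c/2 = 9.22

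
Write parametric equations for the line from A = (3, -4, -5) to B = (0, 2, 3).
Direction vector d = B - A = (-3, 6, 8)
x = 3 - 3t, y = -4 + 6t, z = -5 + 8t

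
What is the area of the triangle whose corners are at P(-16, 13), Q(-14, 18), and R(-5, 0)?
Using the coordinate formula: Area = (1/2)|x₁(y₂-y₃) + x₂(y₃-y₁) + x₃(y₁-y₂)|
Area = (1/2)|(-16)(18-0) + (-14)(0-13) + (-5)(13-18)|
Area = (1/2)|(-16)*18 + (-14)*(-13) + (-5)*(-5)|
Area = (1/2)|(-288) + 182 + 25|
Area = (1/2)*81 = 40.50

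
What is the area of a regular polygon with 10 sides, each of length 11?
For a regular 10-gon with side length s = 11:
Apothem a = s / (2*tan(pi/10)) = 11 / (2*tan(pi/10)) ≈ 16.9273
Perimeter P = 10 * 11 = 110
Area = (1/2) * P * a = (1/2) * 110 * 16.9273 = 931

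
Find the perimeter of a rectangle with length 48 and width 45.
Perimeter = 2 * (length + width)
Perimeter = 2 * (48 + 45)
Perimeter = 2 * 93
Perimeter = 186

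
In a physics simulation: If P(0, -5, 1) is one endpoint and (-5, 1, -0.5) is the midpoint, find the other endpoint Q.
Q = (2×(-5) - 0, 2×1 - (-5), 2×(-0.5) - 1) = (-10, 7, -2)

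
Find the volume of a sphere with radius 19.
Volume = (4/3) * pi * r³
Volume = (4/3) * pi * 19³
Volume = (4/3) * pi * 6859
Volume = 28730.91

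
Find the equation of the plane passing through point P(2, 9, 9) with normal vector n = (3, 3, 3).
d = n·P = (3)(2) + (3)(9) + (3)(9) = 60
Plane: 3x + 3y + 3z = 60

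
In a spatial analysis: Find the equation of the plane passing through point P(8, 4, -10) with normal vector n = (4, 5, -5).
d = n·P = (4)(8) + (5)(4) + (-5)(-10) = 102
Plane: 4x + 5y - 5z = 102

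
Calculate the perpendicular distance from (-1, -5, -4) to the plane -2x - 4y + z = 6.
d = |(-2)(-1) + (-4)(-5) + 1(-4) - (6)| / √((-2)² + (-4)² + 1²) = 12/√21 = 2.619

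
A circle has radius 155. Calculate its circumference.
Circumference = 2 * pi * r
Circumference = 2 * pi * 155
Circumference = 973.89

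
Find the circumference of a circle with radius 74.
Circumference = 2 * pi * r
Circumference = 2 * pi * 74
Circumference = 464.96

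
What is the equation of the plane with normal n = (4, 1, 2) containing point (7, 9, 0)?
d = n·P = (4)(7) + (1)(9) + (2)(0) = 37
Plane: 4x + y + 2z = 37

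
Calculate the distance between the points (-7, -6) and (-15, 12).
Using the distance formula: d = sqrt((x₂-x₁)² + (y₂-y₁)²)
dx = (-15) - (-7) = -8
dy = 12 - (-6) = 18
d = sqrt((-8)² + 18²) = sqrt(64 + 324) = sqrt(388) = 19.70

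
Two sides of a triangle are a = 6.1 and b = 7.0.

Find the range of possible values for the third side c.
By the triangle inequality: |a - b| < c < a + b
|6.1 - 7.0| < c < 6.1 + 7.0
0.9 < c < 13.1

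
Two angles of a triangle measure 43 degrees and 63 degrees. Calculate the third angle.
Sum of angles in a triangle = 180 degrees
Third angle = 180 - 43 - 63
Third angle = 74 degrees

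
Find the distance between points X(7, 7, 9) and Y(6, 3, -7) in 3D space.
d = √[(-1)² + (-4)² + (-16)²] = √273 = 16.52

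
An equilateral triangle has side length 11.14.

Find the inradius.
For an equilateral triangle, r = s/(2√3) where s is the side.
r = 11.14/(2√3) = 11.14/3.464102 = 3.216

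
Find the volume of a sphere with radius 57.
Volume = (4/3) * pi * r³
Volume = (4/3) * pi * 57³
Volume = (4/3) * pi * 185193
Volume = 775734.62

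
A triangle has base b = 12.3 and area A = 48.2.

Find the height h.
A = ½bh  →  h = 2A/b
h = 2·48.2/12.3 = 7.837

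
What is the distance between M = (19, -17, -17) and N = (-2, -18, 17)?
d = √[(-21)² + (-1)² + (34)²] = √1598 = 39.97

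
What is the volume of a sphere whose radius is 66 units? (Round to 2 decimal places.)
Volume = (4/3) * pi * r³
Volume = (4/3) * pi * 66³
Volume = (4/3) * pi * 287496
Volume = 1204260.43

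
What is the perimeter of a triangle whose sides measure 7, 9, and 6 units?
Perimeter = sum of all sides
Perimeter = 7 + 9 + 6
Perimeter = 22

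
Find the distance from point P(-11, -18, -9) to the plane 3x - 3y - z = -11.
d = |3(-11) + (-3)(-18) + (-1)(-9) - (-11)| / √(3² + (-3)² + (-1)²) = 41/√19 = 9.406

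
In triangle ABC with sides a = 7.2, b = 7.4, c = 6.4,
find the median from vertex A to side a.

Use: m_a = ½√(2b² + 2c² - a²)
m_a = ½√(2·7.4² + 2·6.4² - 7.2²)
m_a = ½√(109.52 + 81.92 - 51.84) = ½√139.6 = 5.908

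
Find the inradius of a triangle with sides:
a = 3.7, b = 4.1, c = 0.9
s = (a+b+c)/2 = (3.7+4.1+0.9)/2 = 4.35
Area = √(s(s-a)(s-b)(s-c)) = √(4.35·0.65·0.25·3.45) = 1.56164
r = Area/s = 1.56164/4.35 = 0.359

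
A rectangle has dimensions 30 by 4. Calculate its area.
Area = length * width
Area = 30 * 4
Area = 120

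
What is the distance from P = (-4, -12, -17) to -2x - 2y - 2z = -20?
d = |(-2)(-4) + (-2)(-12) + (-2)(-17) - (-20)| / √((-2)² + (-2)² + (-2)²) = 86/√12 = 24.83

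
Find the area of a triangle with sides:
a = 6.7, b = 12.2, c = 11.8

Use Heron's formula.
s = (a+b+c)/2 = (6.7+12.2+11.8)/2 = 15.35
A = √(s(s-a)(s-b)(s-c)) = √(15.35·8.65·3.15·3.55)
A = √1484.78 = 38.53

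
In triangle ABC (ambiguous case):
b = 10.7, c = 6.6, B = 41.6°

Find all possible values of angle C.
sin(C)/c = sin(B)/b  →  sin(C) = c·sin(B)/b = 6.6·sin(41.6°)/10.7 = 0.409525
C₁ = arcsin(0.409525) = 24.17°,  C₂ = 180° - C₁ = 155.83°
Check C₂: A = 180° - 41.6° - 155.83° = -17.43° ≤ 0, rejected
C = 24.17° (one solution)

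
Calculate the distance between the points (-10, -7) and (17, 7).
Using the distance formula: d = sqrt((x₂-x₁)² + (y₂-y₁)²)
dx = 17 - (-10) = 27
dy = 7 - (-7) = 14
d = sqrt(27² + 14²) = sqrt(729 + 196) = sqrt(925) = 30.41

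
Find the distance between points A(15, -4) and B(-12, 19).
Using the distance formula: d = sqrt((x₂-x₁)² + (y₂-y₁)²)
dx = (-12) - 15 = -27
dy = 19 - (-4) = 23
d = sqrt((-27)² + 23²) = sqrt(729 + 529) = sqrt(1258) = 35.47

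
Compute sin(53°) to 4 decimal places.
sin(53 degrees) = 0.7986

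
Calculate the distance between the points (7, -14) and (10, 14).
Using the distance formula: d = sqrt((x₂-x₁)² + (y₂-y₁)²)
dx = 10 - 7 = 3
dy = 14 - (-14) = 28
d = sqrt(3² + 28²) = sqrt(9 + 784) = sqrt(793) = 28.16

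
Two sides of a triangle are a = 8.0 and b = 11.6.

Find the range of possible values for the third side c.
By the triangle inequality: |a - b| < c < a + b
|8.0 - 11.6| < c < 8.0 + 11.6
3.6 < c < 19.6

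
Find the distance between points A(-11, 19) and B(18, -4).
Using the distance formula: d = sqrt((x₂-x₁)² + (y₂-y₁)²)
dx = 18 - (-11) = 29
dy = (-4) - 19 = -23
d = sqrt(29² + (-23)²) = sqrt(841 + 529) = sqrt(1370) = 37.01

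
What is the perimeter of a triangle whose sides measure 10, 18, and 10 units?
Perimeter = sum of all sides
Perimeter = 10 + 18 + 10
Perimeter = 38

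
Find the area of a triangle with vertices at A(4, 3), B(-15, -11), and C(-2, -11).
Using the coordinate formula: Area = (1/2)|x₁(y₂-y₃) + x₂(y₃-y₁) + x₃(y₁-y₂)|
Area = (1/2)|4((-11)-(-11)) + (-15)((-11)-3) + (-2)(3-(-11))|
Area = (1/2)|4*0 + (-15)*(-14) + (-2)*14|
Area = (1/2)|0 + 210 + (-28)|
Area = (1/2)*182 = 91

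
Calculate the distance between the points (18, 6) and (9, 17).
Using the distance formula: d = sqrt((x₂-x₁)² + (y₂-y₁)²)
dx = 9 - 18 = -9
dy = 17 - 6 = 11
d = sqrt((-9)² + 11²) = sqrt(81 + 121) = sqrt(202) = 14.21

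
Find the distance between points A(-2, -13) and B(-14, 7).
Using the distance formula: d = sqrt((x₂-x₁)² + (y₂-y₁)²)
dx = (-14) - (-2) = -12
dy = 7 - (-13) = 20
d = sqrt((-12)² + 20²) = sqrt(144 + 400) = sqrt(544) = 23.32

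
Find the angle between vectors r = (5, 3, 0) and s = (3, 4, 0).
r·s = 27, |r|² = 34, |s|² = 25
cos θ = 27/√850 ≈ 0.9261
θ ≈ 22.17°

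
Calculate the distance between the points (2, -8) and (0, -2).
Using the distance formula: d = sqrt((x₂-x₁)² + (y₂-y₁)²)
dx = 0 - 2 = -2
dy = (-2) - (-8) = 6
d = sqrt((-2)² + 6²) = sqrt(4 + 36) = sqrt(40) = 6.32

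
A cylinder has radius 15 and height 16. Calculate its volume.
Volume = pi * r² * h
Volume = pi * 15² * 16
Volume = pi * 225 * 16
Volume = pi * 3600
Volume = 11309.73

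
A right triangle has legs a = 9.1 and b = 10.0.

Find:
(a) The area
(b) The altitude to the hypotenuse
(a) Area = ½ab = ½·9.1·10.0 = 45.5
(b) Hypotenuse c = √(9.1² + 10.0²) = √182.81 = 13.5207
    Area = ½·c·h_c  →  h_c = 2·Area/c = 2·45.5/13.5207 = 6.73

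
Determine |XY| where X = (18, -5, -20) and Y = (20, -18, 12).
d = √[(2)² + (-13)² + (32)²] = √1197 = 34.6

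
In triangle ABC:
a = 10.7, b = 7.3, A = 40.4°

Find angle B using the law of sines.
sin(B)/b = sin(A)/a
sin(B) = b·sin(A)/a = 7.3·sin(40.4°)/10.7 = 0.442175
B = arcsin(0.442175) = 26.24°  (b ≤ a, so B ≤ A and the acute solution is unique)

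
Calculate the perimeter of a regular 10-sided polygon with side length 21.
Perimeter = number of sides * side length
Perimeter = 10 * 21
Perimeter = 210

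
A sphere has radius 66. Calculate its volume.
Volume = (4/3) * pi * r³
Volume = (4/3) * pi * 66³
Volume = (4/3) * pi * 287496
Volume = 1204260.43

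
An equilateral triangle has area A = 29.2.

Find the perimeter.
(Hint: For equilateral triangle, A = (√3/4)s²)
A = (√3/4)s²  →  s² = 4A/√3 = 4·29.2/√3 = 67.4345
s = 8.21185
Perimeter = 3s = 24.64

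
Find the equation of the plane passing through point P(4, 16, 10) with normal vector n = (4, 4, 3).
d = n·P = (4)(4) + (4)(16) + (3)(10) = 110
Plane: 4x + 4y + 3z = 110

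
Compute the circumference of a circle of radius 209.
Circumference = 2 * pi * r
Circumference = 2 * pi * 209
Circumference = 1313.19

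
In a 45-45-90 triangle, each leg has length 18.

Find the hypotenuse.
Hypotenuse = 18√2 = 25.46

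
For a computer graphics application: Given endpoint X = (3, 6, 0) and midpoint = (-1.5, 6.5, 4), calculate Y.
Y = (2×(-1.5) - 3, 2×6.5 - 6, 2×4 - 0) = (-6, 7, 8)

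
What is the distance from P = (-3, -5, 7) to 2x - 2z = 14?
d = |2(-3) + 0(-5) + (-2)(7) - (14)| / √(2² + 0² + (-2)²) = 34/√8 = 12.02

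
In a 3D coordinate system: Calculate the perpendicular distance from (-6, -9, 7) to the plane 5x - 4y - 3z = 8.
d = |5(-6) + (-4)(-9) + (-3)(7) - (8)| / √(5² + (-4)² + (-3)²) = 23/√50 = 3.253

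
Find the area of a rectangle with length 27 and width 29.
Area = length * width
Area = 27 * 29
Area = 783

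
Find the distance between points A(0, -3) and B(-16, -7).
Using the distance formula: d = sqrt((x₂-x₁)² + (y₂-y₁)²)
dx = (-16) - 0 = -16
dy = (-7) - (-3) = -4
d = sqrt((-16)² + (-4)²) = sqrt(256 + 16) = sqrt(272) = 16.49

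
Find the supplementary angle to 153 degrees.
Supplementary angles sum to 180 degrees.
Other angle = 180 - 153
Other angle = 27 degrees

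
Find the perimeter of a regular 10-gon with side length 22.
Perimeter = number of sides * side length
Perimeter = 10 * 22
Perimeter = 220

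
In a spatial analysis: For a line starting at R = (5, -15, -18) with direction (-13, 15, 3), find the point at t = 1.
P(1) = (5 + (-13)(1), -15 + 15(1), -18 + 3(1)) = (-8, 0, -15)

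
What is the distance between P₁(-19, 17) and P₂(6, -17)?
Using the distance formula: d = sqrt((x₂-x₁)² + (y₂-y₁)²)
dx = 6 - (-19) = 25
dy = (-17) - 17 = -34
d = sqrt(25² + (-34)²) = sqrt(625 + 1156) = sqrt(1781) = 42.20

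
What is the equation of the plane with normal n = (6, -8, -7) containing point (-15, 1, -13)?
d = n·P = (6)(-15) + (-8)(1) + (-7)(-13) = -7
Plane: 6x - 8y - 7z = -7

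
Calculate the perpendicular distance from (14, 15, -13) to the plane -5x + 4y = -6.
d = |(-5)(14) + 4(15) + 0(-13) - (-6)| / √((-5)² + 4² + 0²) = 4/√41 = 0.6247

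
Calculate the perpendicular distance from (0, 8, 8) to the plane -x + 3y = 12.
d = |(-1)(0) + 3(8) + 0(8) - (12)| / √((-1)² + 3² + 0²) = 12/√10 = 3.795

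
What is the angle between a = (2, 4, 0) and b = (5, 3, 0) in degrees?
a·b = 22, |a|² = 20, |b|² = 34
cos θ = 22/√680 ≈ 0.8437
θ ≈ 32.47°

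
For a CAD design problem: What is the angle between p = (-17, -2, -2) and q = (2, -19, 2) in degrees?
p·q = 0, |p|² = 297, |q|² = 369
cos θ = 0/√109593 ≈ 0.0
θ ≈ 90.0°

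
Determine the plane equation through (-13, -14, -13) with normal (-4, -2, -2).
d = n·P = (-4)(-13) + (-2)(-14) + (-2)(-13) = 106
Plane: -4x - 2y - 2z = 106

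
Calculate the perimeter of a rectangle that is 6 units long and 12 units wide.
Perimeter = 2 * (length + width)
Perimeter = 2 * (6 + 12)
Perimeter = 2 * 18
Perimeter = 36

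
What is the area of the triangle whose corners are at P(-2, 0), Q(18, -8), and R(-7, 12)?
Using the coordinate formula: Area = (1/2)|x₁(y₂-y₃) + x₂(y₃-y₁) + x₃(y₁-y₂)|
Area = (1/2)|(-2)((-8)-12) + 18(12-0) + (-7)(0-(-8))|
Area = (1/2)|(-2)*(-20) + 18*12 + (-7)*8|
Area = (1/2)|40 + 216 + (-56)|
Area = (1/2)*200 = 100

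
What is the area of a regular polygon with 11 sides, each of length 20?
For a regular 11-gon with side length s = 20:
Apothem a = s / (2*tan(pi/11)) = 20 / (2*tan(pi/11)) ≈ 34.0569
Perimeter P = 11 * 20 = 220
Area = (1/2) * P * a = (1/2) * 220 * 34.0569 = 3746.26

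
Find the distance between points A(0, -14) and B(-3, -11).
Using the distance formula: d = sqrt((x₂-x₁)² + (y₂-y₁)²)
dx = (-3) - 0 = -3
dy = (-11) - (-14) = 3
d = sqrt((-3)² + 3²) = sqrt(9 + 9) = sqrt(18) = 4.24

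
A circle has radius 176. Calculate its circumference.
Circumference = 2 * pi * r
Circumference = 2 * pi * 176
Circumference = 1105.84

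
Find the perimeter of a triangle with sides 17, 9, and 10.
Perimeter = sum of all sides
Perimeter = 17 + 9 + 10
Perimeter = 36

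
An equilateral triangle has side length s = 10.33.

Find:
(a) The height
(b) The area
(a) Height h = s·√3/2 = 10.33·√3/2 = 8.946
(b) Area = (√3/4)·s² = (√3/4)·10.33² = (√3/4)·106.709 = 46.21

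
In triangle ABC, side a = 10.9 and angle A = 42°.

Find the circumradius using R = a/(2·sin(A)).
R = a/(2·sin(A)) = 10.9/(2·sin(42°))
R = 10.9/(2·0.669131) = 10.9/1.338261 = 8.145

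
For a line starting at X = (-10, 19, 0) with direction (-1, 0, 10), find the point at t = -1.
P(-1) = (-10 + (-1)(-1), 19 + 0(-1), 0 + 10(-1)) = (-9, 19, -10)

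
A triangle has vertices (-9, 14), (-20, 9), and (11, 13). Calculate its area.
Using the coordinate formula: Area = (1/2)|x₁(y₂-y₃) + x₂(y₃-y₁) + x₃(y₁-y₂)|
Area = (1/2)|(-9)(9-13) + (-20)(13-14) + 11(14-9)|
Area = (1/2)|(-9)*(-4) + (-20)*(-1) + 11*5|
Area = (1/2)|36 + 20 + 55|
Area = (1/2)*111 = 55.50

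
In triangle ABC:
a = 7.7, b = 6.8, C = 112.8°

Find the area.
Using A = ½ab·sin(C):
A = ½·7.7·6.8·sin(112.8°) = ½·52.36·0.921863 = 24.13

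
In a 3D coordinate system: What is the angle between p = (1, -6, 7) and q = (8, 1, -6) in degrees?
p·q = -40, |p|² = 86, |q|² = 101
cos θ = -40/√8686 ≈ -0.4292
θ ≈ 115.4°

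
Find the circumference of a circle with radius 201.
Circumference = 2 * pi * r
Circumference = 2 * pi * 201
Circumference = 1262.92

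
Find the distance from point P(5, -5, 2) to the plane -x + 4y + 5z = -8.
d = |(-1)(5) + 4(-5) + 5(2) - (-8)| / √((-1)² + 4² + 5²) = 7/√42 = 1.08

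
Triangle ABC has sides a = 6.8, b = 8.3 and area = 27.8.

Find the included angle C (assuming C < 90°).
Area = ½ab·sin(C)  →  sin(C) = 2·Area/(ab)
sin(C) = 2·27.8/(6.8·8.3) = 0.985117
C = arcsin(0.985117) = 80.1°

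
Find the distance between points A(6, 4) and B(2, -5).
Using the distance formula: d = sqrt((x₂-x₁)² + (y₂-y₁)²)
dx = 2 - 6 = -4
dy = (-5) - 4 = -9
d = sqrt((-4)² + (-9)²) = sqrt(16 + 81) = sqrt(97) = 9.85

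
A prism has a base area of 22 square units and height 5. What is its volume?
Volume = base area * height
Volume = 22 * 5
Volume = 110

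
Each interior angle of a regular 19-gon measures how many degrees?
Interior angle of a regular n-gon = (n-2)*180/n
Interior angle = (19-2)*180/19
Interior angle = 17*180/19
Interior angle = 3060/19
Interior angle = 161.05 degrees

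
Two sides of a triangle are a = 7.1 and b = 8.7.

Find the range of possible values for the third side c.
By the triangle inequality: |a - b| < c < a + b
|7.1 - 8.7| < c < 7.1 + 8.7
1.6 < c < 15.8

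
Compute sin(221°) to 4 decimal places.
sin(221 degrees) = -0.6561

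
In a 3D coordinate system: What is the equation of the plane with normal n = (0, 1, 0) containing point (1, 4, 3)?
d = n·P = (0)(1) + (1)(4) + (0)(3) = 4
Plane: y = 4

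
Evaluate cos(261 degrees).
cos(261 degrees) = -0.1564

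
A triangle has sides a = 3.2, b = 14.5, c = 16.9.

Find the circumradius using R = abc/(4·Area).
s = (a+b+c)/2 = 17.3
Area = √(s(s-a)(s-b)(s-c)) = √(17.3·14.1·2.8·0.4) = 16.5288
R = abc/(4·Area) = (3.2·14.5·16.9)/(4·16.5288) = 784.16/66.1152 = 11.86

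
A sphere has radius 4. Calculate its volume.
Volume = (4/3) * pi * r³
Volume = (4/3) * pi * 4³
Volume = (4/3) * pi * 64
Volume = 268.08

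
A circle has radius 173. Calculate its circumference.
Circumference = 2 * pi * r
Circumference = 2 * pi * 173
Circumference = 1086.99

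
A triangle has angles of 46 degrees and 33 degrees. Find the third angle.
Sum of angles in a triangle = 180 degrees
Third angle = 180 - 46 - 33
Third angle = 101 degrees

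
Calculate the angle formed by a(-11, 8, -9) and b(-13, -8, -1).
a·b = 88, |a|² = 266, |b|² = 234
cos θ = 88/√62244 ≈ 0.3527
θ ≈ 69.35°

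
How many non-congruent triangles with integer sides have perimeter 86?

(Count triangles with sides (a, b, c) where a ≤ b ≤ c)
With a ≤ b ≤ c and a + b + c = 86, the triangle inequality a + b > c gives c < 86/2, so c ≤ 42.
Iterate a from 1 to ⌊p/3⌋ = 28; for each a, b ranges from a to ⌊(p−a)/2⌋ with c = p − a − b, keeping only c ≥ b.
Triples: (2, 42, 42), (3, 41, 42), (4, 40, 42), …
Count = 154 triangles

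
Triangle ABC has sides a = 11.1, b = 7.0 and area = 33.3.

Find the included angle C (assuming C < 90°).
Area = ½ab·sin(C)  →  sin(C) = 2·Area/(ab)
sin(C) = 2·33.3/(11.1·7.0) = 0.857143
C = arcsin(0.857143) = 59°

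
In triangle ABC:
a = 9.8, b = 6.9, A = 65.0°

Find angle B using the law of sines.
sin(B)/b = sin(A)/a
sin(B) = b·sin(A)/a = 6.9·sin(65.0°)/9.8 = 0.638115
B = arcsin(0.638115) = 39.65°  (b ≤ a, so B ≤ A and the acute solution is unique)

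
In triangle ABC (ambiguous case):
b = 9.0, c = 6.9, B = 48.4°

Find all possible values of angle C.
sin(C)/c = sin(B)/b  →  sin(C) = c·sin(B)/b = 6.9·sin(48.4°)/9.0 = 0.573312
C₁ = arcsin(0.573312) = 34.98°,  C₂ = 180° - C₁ = 145.02°
Check C₂: A = 180° - 48.4° - 145.02° = -13.42° ≤ 0, rejected
C = 34.98° (one solution)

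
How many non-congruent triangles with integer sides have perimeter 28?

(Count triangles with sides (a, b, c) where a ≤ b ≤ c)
With a ≤ b ≤ c and a + b + c = 28, the triangle inequality a + b > c gives c < 28/2, so c ≤ 13.
Iterate a from 1 to ⌊p/3⌋ = 9; for each a, b ranges from a to ⌊(p−a)/2⌋ with c = p − a − b, keeping only c ≥ b.
Triples: (2, 13, 13), (3, 12, 13), (4, 11, 13), …
Count = 16 triangles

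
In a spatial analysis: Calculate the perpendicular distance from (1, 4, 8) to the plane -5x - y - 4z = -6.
d = |(-5)(1) + (-1)(4) + (-4)(8) - (-6)| / √((-5)² + (-1)² + (-4)²) = 35/√42 = 5.401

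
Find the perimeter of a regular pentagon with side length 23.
Perimeter = number of sides * side length
Perimeter = 5 * 23
Perimeter = 115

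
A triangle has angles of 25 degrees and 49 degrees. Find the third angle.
Sum of angles in a triangle = 180 degrees
Third angle = 180 - 25 - 49
Third angle = 106 degrees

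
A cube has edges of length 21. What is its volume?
Volume = s³
Volume = 21³
Volume = 9261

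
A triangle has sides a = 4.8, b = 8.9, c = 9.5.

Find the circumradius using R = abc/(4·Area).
s = (a+b+c)/2 = 11.6
Area = √(s(s-a)(s-b)(s-c)) = √(11.6·6.8·2.7·2.1) = 21.1483
R = abc/(4·Area) = (4.8·8.9·9.5)/(4·21.1483) = 405.84/84.5932 = 4.798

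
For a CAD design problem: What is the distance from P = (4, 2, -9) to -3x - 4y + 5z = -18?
d = |(-3)(4) + (-4)(2) + 5(-9) - (-18)| / √((-3)² + (-4)² + 5²) = 47/√50 = 6.647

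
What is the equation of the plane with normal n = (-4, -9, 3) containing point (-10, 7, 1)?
d = n·P = (-4)(-10) + (-9)(7) + (3)(1) = -20
Plane: -4x - 9y + 3z = -20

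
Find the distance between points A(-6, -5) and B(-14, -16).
Using the distance formula: d = sqrt((x₂-x₁)² + (y₂-y₁)²)
dx = (-14) - (-6) = -8
dy = (-16) - (-5) = -11
d = sqrt((-8)² + (-11)²) = sqrt(64 + 121) = sqrt(185) = 13.60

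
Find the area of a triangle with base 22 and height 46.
Area = (1/2) * base * height
Area = (1/2) * 22 * 46
Area = 506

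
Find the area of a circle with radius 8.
Area = pi * r²
Area = pi * 8²
Area = pi * 64
Area = 201.06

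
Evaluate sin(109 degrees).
sin(109 degrees) = 0.9455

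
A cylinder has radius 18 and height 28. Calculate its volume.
Volume = pi * r² * h
Volume = pi * 18² * 28
Volume = pi * 324 * 28
Volume = pi * 9072
Volume = 28500.53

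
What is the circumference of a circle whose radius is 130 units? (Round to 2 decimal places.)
Circumference = 2 * pi * r
Circumference = 2 * pi * 130
Circumference = 816.81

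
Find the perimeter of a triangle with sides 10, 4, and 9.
Perimeter = sum of all sides
Perimeter = 10 + 4 + 9
Perimeter = 23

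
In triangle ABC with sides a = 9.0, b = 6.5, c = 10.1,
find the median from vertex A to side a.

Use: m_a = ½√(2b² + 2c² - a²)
m_a = ½√(2·6.5² + 2·10.1² - 9.0²)
m_a = ½√(84.5 + 204.02 - 81) = ½√207.52 = 7.203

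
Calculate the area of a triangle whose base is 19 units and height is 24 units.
Area = (1/2) * base * height
Area = (1/2) * 19 * 24
Area = 228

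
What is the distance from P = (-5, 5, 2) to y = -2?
d = |0(-5) + 1(5) + 0(2) - (-2)| / √(0² + 1² + 0²) = 7/√1 = 7.0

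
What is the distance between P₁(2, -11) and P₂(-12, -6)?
Using the distance formula: d = sqrt((x₂-x₁)² + (y₂-y₁)²)
dx = (-12) - 2 = -14
dy = (-6) - (-11) = 5
d = sqrt((-14)² + 5²) = sqrt(196 + 25) = sqrt(221) = 14.87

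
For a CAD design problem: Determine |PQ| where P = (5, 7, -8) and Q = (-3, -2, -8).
d = √[(-8)² + (-9)² + (0)²] = √145 = 12.04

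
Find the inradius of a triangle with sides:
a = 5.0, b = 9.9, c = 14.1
s = (a+b+c)/2 = (5.0+9.9+14.1)/2 = 14.5
Area = √(s(s-a)(s-b)(s-c)) = √(14.5·9.5·4.6·0.4) = 15.9204
r = Area/s = 15.9204/14.5 = 1.098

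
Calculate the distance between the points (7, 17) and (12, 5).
Using the distance formula: d = sqrt((x₂-x₁)² + (y₂-y₁)²)
dx = 12 - 7 = 5
dy = 5 - 17 = -12
d = sqrt(5² + (-12)²) = sqrt(25 + 144) = sqrt(169) = 13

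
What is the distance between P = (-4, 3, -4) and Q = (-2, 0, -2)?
d = √[(2)² + (-3)² + (2)²] = √17 = 4.123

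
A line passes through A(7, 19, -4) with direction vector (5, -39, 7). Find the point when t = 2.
P(2) = (7 + 5(2), 19 + (-39)(2), -4 + 7(2)) = (17, -59, 10)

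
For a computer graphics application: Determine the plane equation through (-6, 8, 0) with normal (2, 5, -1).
d = n·P = (2)(-6) + (5)(8) + (-1)(0) = 28
Plane: 2x + 5y - z = 28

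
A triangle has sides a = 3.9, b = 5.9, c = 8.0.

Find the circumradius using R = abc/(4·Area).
s = (a+b+c)/2 = 8.9
Area = √(s(s-a)(s-b)(s-c)) = √(8.9·5·3·0.9) = 10.9613
R = abc/(4·Area) = (3.9·5.9·8.0)/(4·10.9613) = 184.08/43.8452 = 4.198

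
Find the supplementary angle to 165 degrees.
Supplementary angles sum to 180 degrees.
Other angle = 180 - 165
Other angle = 15 degrees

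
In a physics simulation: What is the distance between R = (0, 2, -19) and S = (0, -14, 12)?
d = √[(0)² + (-16)² + (31)²] = √1217 = 34.89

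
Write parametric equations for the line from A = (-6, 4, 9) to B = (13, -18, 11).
Direction vector d = B - A = (19, -22, 2)
x = -6 + 19t, y = 4 - 22t, z = 9 + 2t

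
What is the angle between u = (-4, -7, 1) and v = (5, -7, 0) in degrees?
u·v = 29, |u|² = 66, |v|² = 74
cos θ = 29/√4884 ≈ 0.415
θ ≈ 65.48°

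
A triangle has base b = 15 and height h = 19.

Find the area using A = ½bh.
A = ½·15·19 = 142.5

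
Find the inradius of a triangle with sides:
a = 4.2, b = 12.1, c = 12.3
s = (a+b+c)/2 = (4.2+12.1+12.3)/2 = 14.3
Area = √(s(s-a)(s-b)(s-c)) = √(14.3·10.1·2.2·2) = 25.209
r = Area/s = 25.209/14.3 = 1.763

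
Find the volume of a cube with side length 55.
Volume = s³
Volume = 55³
Volume = 166375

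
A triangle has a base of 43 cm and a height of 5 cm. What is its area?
Area = (1/2) * base * height
Area = (1/2) * 43 * 5
Area = 107.50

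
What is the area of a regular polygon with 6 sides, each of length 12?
For a regular 6-gon with side length s = 12:
Apothem a = s / (2*tan(pi/6)) = 12 / (2*tan(pi/6)) ≈ 10.3923
Perimeter P = 6 * 12 = 72
Area = (1/2) * P * a = (1/2) * 72 * 10.3923 = 374.12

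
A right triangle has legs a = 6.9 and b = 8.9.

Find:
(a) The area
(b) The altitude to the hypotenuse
(a) Area = ½ab = ½·6.9·8.9 = 30.705
(b) Hypotenuse c = √(6.9² + 8.9²) = √126.82 = 11.2614
    Area = ½·c·h_c  →  h_c = 2·Area/c = 2·30.705/11.2614 = 5.453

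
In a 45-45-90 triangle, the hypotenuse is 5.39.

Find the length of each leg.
In a 45-45-90 triangle, hypotenuse = leg·√2  →  leg = hypotenuse/√2
leg = 5.39/√2 = 3.811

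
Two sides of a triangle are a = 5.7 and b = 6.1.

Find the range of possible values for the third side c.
By the triangle inequality: |a - b| < c < a + b
|5.7 - 6.1| < c < 5.7 + 6.1
0.4 < c < 11.8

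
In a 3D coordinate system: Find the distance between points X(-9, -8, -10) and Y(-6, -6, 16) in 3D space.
d = √[(3)² + (2)² + (26)²] = √689 = 26.25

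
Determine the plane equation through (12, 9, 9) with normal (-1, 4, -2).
d = n·P = (-1)(12) + (4)(9) + (-2)(9) = 6
Plane: -x + 4y - 2z = 6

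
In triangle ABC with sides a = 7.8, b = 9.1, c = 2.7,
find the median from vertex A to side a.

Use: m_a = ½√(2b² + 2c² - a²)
m_a = ½√(2·9.1² + 2·2.7² - 7.8²)
m_a = ½√(165.62 + 14.58 - 60.84) = ½√119.36 = 5.463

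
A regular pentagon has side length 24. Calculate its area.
For a regular 5-gon with side length s = 24:
Apothem a = s / (2*tan(pi/5)) = 24 / (2*tan(pi/5)) ≈ 16.51658
Perimeter P = 5 * 24 = 120
Area = (1/2) * P * a = (1/2) * 120 * 16.51658 = 990.99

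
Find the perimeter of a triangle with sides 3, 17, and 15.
Perimeter = sum of all sides
Perimeter = 3 + 17 + 15
Perimeter = 35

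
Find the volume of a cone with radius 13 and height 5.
Volume = (1/3) * pi * r² * h
Volume = (1/3) * pi * 13² * 5
Volume = (1/3) * pi * 169 * 5
Volume = (1/3) * pi * 845
Volume = 884.88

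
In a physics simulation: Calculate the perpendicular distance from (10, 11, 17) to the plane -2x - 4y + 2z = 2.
d = |(-2)(10) + (-4)(11) + 2(17) - (2)| / √((-2)² + (-4)² + 2²) = 32/√24 = 6.532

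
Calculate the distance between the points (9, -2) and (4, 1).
Using the distance formula: d = sqrt((x₂-x₁)² + (y₂-y₁)²)
dx = 4 - 9 = -5
dy = 1 - (-2) = 3
d = sqrt((-5)² + 3²) = sqrt(25 + 9) = sqrt(34) = 5.83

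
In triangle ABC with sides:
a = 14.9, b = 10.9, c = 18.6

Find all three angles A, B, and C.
By the law of cosines:
cos(A) = (b² + c² - a²)/(2bc) = 0.598698  →  A = 53.22°
cos(B) = (a² + c² - b²)/(2ac) = 0.810349  →  B = 35.87°
cos(C) = (a² + b² - c²)/(2ab) = -0.015824  →  C = 90.91°
Check: A + B + C = 180.0° ✓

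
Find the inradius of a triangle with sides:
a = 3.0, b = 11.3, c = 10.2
s = (a+b+c)/2 = (3.0+11.3+10.2)/2 = 12.25
Area = √(s(s-a)(s-b)(s-c)) = √(12.25·9.25·0.95·2.05) = 14.8552
r = Area/s = 14.8552/12.25 = 1.213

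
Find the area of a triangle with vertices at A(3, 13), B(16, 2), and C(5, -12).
Using the coordinate formula: Area = (1/2)|x₁(y₂-y₃) + x₂(y₃-y₁) + x₃(y₁-y₂)|
Area = (1/2)|3(2-(-12)) + 16((-12)-13) + 5(13-2)|
Area = (1/2)|3*14 + 16*(-25) + 5*11|
Area = (1/2)|42 + (-400) + 55|
Area = (1/2)*303 = 151.50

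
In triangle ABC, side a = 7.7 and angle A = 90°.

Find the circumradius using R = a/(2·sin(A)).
R = a/(2·sin(A)) = 7.7/(2·sin(90°))
R = 7.7/(2·1.000000) = 7.7/2.000000 = 3.85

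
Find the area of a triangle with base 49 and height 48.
Area = (1/2) * base * height
Area = (1/2) * 49 * 48
Area = 1176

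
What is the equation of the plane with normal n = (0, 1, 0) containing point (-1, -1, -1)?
d = n·P = (0)(-1) + (1)(-1) + (0)(-1) = -1
Plane: y = -1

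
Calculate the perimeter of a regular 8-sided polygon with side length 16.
Perimeter = number of sides * side length
Perimeter = 8 * 16
Perimeter = 128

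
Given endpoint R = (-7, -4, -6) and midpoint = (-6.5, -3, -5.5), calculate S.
S = (2×(-6.5) - (-7), 2×(-3) - (-4), 2×(-5.5) - (-6)) = (-6, -2, -5)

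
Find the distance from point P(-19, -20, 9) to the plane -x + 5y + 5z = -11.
d = |(-1)(-19) + 5(-20) + 5(9) - (-11)| / √((-1)² + 5² + 5²) = 25/√51 = 3.501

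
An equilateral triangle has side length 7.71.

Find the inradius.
For an equilateral triangle, r = s/(2√3) where s is the side.
r = 7.71/(2√3) = 7.71/3.464102 = 2.226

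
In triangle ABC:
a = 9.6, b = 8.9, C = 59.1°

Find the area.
Using A = ½ab·sin(C):
A = ½·9.6·8.9·sin(59.1°) = ½·85.44·0.858065 = 36.66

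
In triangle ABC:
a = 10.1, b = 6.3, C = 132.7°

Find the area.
Using A = ½ab·sin(C):
A = ½·10.1·6.3·sin(132.7°) = ½·63.63·0.734915 = 23.38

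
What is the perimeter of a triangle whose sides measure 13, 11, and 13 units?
Perimeter = sum of all sides
Perimeter = 13 + 11 + 13
Perimeter = 37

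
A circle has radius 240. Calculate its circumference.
Circumference = 2 * pi * r
Circumference = 2 * pi * 240
Circumference = 1507.96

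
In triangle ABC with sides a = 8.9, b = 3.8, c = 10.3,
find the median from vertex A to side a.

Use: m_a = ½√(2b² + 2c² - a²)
m_a = ½√(2·3.8² + 2·10.3² - 8.9²)
m_a = ½√(28.88 + 212.18 - 79.21) = ½√161.85 = 6.361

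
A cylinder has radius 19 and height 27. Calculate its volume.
Volume = pi * r² * h
Volume = pi * 19² * 27
Volume = pi * 361 * 27
Volume = pi * 9747
Volume = 30621.10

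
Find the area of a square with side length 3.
Area = s²
Area = 3²
Area = 9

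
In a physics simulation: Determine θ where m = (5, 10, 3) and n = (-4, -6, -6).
m·n = -98, |m|² = 134, |n|² = 88
cos θ = -98/√11792 ≈ -0.9025
θ ≈ 154.5°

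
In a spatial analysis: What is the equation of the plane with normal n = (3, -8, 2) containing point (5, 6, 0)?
d = n·P = (3)(5) + (-8)(6) + (2)(0) = -33
Plane: 3x - 8y + 2z = -33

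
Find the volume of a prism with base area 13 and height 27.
Volume = base area * height
Volume = 13 * 27
Volume = 351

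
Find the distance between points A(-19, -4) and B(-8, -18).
Using the distance formula: d = sqrt((x₂-x₁)² + (y₂-y₁)²)
dx = (-8) - (-19) = 11
dy = (-18) - (-4) = -14
d = sqrt(11² + (-14)²) = sqrt(121 + 196) = sqrt(317) = 17.80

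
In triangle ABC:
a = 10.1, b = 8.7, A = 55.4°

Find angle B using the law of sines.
sin(B)/b = sin(A)/a
sin(B) = b·sin(A)/a = 8.7·sin(55.4°)/10.1 = 0.709038
B = arcsin(0.709038) = 45.16°  (b ≤ a, so B ≤ A and the acute solution is unique)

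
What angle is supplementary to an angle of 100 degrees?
Supplementary angles sum to 180 degrees.
Other angle = 180 - 100
Other angle = 80 degrees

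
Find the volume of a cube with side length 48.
Volume = s³
Volume = 48³
Volume = 110592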